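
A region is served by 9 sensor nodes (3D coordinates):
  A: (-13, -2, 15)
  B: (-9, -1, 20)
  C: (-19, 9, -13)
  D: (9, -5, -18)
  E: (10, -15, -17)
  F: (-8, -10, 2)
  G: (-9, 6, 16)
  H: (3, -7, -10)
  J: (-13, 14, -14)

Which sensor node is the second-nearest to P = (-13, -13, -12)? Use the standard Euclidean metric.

Compare squared distances (the ordering matches that of the actual distances):
|PA|² = 0 + 121 + 729 = 850
|PB|² = 16 + 144 + 1024 = 1184
|PC|² = 36 + 484 + 1 = 521
|PD|² = 484 + 64 + 36 = 584
|PE|² = 529 + 4 + 25 = 558
|PF|² = 25 + 9 + 196 = 230
|PG|² = 16 + 361 + 784 = 1161
|PH|² = 256 + 36 + 4 = 296
|PJ|² = 0 + 729 + 4 = 733
Sorted ascending: F, H, C, … — the second-nearest is H.

H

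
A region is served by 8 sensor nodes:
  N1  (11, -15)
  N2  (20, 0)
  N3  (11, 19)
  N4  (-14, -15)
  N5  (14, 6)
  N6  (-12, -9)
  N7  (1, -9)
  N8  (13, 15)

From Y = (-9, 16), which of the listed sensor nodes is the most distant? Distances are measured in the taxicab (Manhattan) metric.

N1

d(Y,N1) = 20 + 31 = 51
d(Y,N2) = 29 + 16 = 45
d(Y,N3) = 20 + 3 = 23
d(Y,N4) = 5 + 31 = 36
d(Y,N5) = 23 + 10 = 33
d(Y,N6) = 3 + 25 = 28
d(Y,N7) = 10 + 25 = 35
d(Y,N8) = 22 + 1 = 23
The largest is to N1.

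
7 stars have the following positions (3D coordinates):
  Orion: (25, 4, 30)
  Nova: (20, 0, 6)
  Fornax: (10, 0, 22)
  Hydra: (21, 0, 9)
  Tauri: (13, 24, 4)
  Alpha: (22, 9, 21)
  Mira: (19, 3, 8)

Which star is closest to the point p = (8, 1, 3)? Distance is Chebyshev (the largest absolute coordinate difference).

d(p, Orion) = max(17, 3, 27) = 27
d(p, Nova) = max(12, 1, 3) = 12
d(p, Fornax) = max(2, 1, 19) = 19
d(p, Hydra) = max(13, 1, 6) = 13
d(p, Tauri) = max(5, 23, 1) = 23
d(p, Alpha) = max(14, 8, 18) = 18
d(p, Mira) = max(11, 2, 5) = 11
Minimum is at Mira.

Mira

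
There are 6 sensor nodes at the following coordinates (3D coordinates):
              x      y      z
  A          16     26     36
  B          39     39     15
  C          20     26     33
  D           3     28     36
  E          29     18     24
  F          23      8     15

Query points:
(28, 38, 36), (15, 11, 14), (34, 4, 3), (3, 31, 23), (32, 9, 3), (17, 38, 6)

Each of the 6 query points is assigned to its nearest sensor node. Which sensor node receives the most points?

(28, 38, 36) — d² to each: A:288, B:563, C:217, D:725, E:545, F:1366 → nearest is C
(15, 11, 14) — d² to each: A:710, B:1361, C:611, D:917, E:345, F:74 → nearest is F
(34, 4, 3) — d² to each: A:1897, B:1394, C:1580, D:2626, E:662, F:281 → nearest is F
(3, 31, 23) — d² to each: A:363, B:1424, C:414, D:178, E:846, F:993 → nearest is D
(32, 9, 3) — d² to each: A:1634, B:1093, C:1333, D:2291, E:531, F:226 → nearest is F
(17, 38, 6) — d² to each: A:1045, B:566, C:882, D:1196, E:868, F:1017 → nearest is B
Tally — B:1, C:1, D:1, F:3. F captures the most (3).

F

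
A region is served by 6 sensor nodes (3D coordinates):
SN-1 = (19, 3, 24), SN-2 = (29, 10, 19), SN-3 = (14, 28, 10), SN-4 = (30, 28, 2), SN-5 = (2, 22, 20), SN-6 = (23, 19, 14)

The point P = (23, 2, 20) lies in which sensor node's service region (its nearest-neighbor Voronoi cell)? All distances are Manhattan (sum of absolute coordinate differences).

SN-1

d(P, SN-1) = |23−19| + |2−3| + |20−24| = 4 + 1 + 4 = 9
d(P, SN-2) = |23−29| + |2−10| + |20−19| = 6 + 8 + 1 = 15
d(P, SN-3) = |23−14| + |2−28| + |20−10| = 9 + 26 + 10 = 45
d(P, SN-4) = |23−30| + |2−28| + |20−2| = 7 + 26 + 18 = 51
d(P, SN-5) = |23−2| + |2−22| + |20−20| = 21 + 20 + 0 = 41
d(P, SN-6) = |23−23| + |2−19| + |20−14| = 0 + 17 + 6 = 23
Minimum is at SN-1.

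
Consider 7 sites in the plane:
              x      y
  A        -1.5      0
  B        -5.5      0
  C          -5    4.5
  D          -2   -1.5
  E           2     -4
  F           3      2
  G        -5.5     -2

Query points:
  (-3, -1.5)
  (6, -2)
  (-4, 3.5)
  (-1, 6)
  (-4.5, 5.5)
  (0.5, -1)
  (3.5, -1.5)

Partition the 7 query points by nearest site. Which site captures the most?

(-3, -1.5) — d² to each: A:4.5, B:8.5, C:40, D:1, E:31.25, F:48.25, G:6.5 → nearest is D
(6, -2) — d² to each: A:60.25, B:136.25, C:163.25, D:64.25, E:20, F:25, G:132.25 → nearest is E
(-4, 3.5) — d² to each: A:18.5, B:14.5, C:2, D:29, E:92.25, F:51.25, G:32.5 → nearest is C
(-1, 6) — d² to each: A:36.25, B:56.25, C:18.25, D:57.25, E:109, F:32, G:84.25 → nearest is C
(-4.5, 5.5) — d² to each: A:39.25, B:31.25, C:1.25, D:55.25, E:132.5, F:68.5, G:57.25 → nearest is C
(0.5, -1) — d² to each: A:5, B:37, C:60.5, D:6.5, E:11.25, F:15.25, G:37 → nearest is A
(3.5, -1.5) — d² to each: A:27.25, B:83.25, C:108.25, D:30.25, E:8.5, F:12.5, G:81.25 → nearest is E
Tally — A:1, C:3, D:1, E:2. C captures the most (3).

C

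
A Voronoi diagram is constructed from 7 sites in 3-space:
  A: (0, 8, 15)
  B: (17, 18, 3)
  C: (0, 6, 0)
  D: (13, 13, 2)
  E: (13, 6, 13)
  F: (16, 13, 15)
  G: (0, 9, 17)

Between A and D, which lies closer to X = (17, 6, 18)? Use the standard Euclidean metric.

Compare squared distances:
|XA|² = (17−0)² + (6−8)² + (18−15)² = 289 + 4 + 9 = 302
|XD|² = (17−13)² + (6−13)² + (18−2)² = 16 + 49 + 256 = 321
302 < 321, so A is closer.

A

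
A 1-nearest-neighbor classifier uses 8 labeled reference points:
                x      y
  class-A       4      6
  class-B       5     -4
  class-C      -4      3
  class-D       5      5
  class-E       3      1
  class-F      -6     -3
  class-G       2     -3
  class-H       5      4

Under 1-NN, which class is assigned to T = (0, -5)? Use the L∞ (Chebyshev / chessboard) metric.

class-G

d(T, class-A) = max(4, 11) = 11
d(T, class-B) = max(5, 1) = 5
d(T, class-C) = max(4, 8) = 8
d(T, class-D) = max(5, 10) = 10
d(T, class-E) = max(3, 6) = 6
d(T, class-F) = max(6, 2) = 6
d(T, class-G) = max(2, 2) = 2
d(T, class-H) = max(5, 9) = 9
class-G is nearest.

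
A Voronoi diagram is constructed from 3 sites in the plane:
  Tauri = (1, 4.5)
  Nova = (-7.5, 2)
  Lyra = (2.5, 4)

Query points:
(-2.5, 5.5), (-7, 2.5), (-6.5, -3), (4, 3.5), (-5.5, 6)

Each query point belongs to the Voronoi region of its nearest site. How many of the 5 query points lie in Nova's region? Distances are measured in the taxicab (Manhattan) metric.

(-2.5, 5.5) — d to each: Tauri:4.5, Nova:8.5, Lyra:6.5 → nearest is Tauri
(-7, 2.5) — d to each: Tauri:10, Nova:1, Lyra:11 → nearest is Nova
(-6.5, -3) — d to each: Tauri:15, Nova:6, Lyra:16 → nearest is Nova
(4, 3.5) — d to each: Tauri:4, Nova:13, Lyra:2 → nearest is Lyra
(-5.5, 6) — d to each: Tauri:8, Nova:6, Lyra:10 → nearest is Nova
3 of the 5 points have Nova as nearest.

3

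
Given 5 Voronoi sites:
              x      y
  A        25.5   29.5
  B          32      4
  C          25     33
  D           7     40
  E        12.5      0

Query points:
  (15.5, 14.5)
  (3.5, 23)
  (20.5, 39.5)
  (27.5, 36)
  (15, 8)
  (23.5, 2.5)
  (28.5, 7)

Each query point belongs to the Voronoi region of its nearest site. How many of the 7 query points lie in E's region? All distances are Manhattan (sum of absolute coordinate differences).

2

(15.5, 14.5) — d to each: A:25, B:27, C:28, D:34, E:17.5 → nearest is E
(3.5, 23) — d to each: A:28.5, B:47.5, C:31.5, D:20.5, E:32 → nearest is D
(20.5, 39.5) — d to each: A:15, B:47, C:11, D:14, E:47.5 → nearest is C
(27.5, 36) — d to each: A:8.5, B:36.5, C:5.5, D:24.5, E:51 → nearest is C
(15, 8) — d to each: A:32, B:21, C:35, D:40, E:10.5 → nearest is E
(23.5, 2.5) — d to each: A:29, B:10, C:32, D:54, E:13.5 → nearest is B
(28.5, 7) — d to each: A:25.5, B:6.5, C:29.5, D:54.5, E:23 → nearest is B
2 of the 7 points have E as nearest.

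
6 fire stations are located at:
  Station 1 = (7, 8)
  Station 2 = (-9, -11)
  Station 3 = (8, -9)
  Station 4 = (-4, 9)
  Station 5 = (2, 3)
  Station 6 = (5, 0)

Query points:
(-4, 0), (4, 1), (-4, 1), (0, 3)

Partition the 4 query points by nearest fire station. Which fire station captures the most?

Station 5

(-4, 0) — d² to each: Station 1:185, Station 2:146, Station 3:225, Station 4:81, Station 5:45, Station 6:81 → nearest is Station 5
(4, 1) — d² to each: Station 1:58, Station 2:313, Station 3:116, Station 4:128, Station 5:8, Station 6:2 → nearest is Station 6
(-4, 1) — d² to each: Station 1:170, Station 2:169, Station 3:244, Station 4:64, Station 5:40, Station 6:82 → nearest is Station 5
(0, 3) — d² to each: Station 1:74, Station 2:277, Station 3:208, Station 4:52, Station 5:4, Station 6:34 → nearest is Station 5
Tally — Station 5:3, Station 6:1. Station 5 captures the most (3).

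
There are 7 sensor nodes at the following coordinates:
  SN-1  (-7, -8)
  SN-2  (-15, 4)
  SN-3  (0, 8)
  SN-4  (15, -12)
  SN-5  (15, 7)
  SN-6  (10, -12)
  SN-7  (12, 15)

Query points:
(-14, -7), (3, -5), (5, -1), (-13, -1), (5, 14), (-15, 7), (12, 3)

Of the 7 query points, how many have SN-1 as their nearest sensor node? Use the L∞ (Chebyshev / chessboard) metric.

1

(-14, -7) — d to each: SN-1:7, SN-2:11, SN-3:15, SN-4:29, SN-5:29, SN-6:24, SN-7:26 → nearest is SN-1
(3, -5) — d to each: SN-1:10, SN-2:18, SN-3:13, SN-4:12, SN-5:12, SN-6:7, SN-7:20 → nearest is SN-6
(5, -1) — d to each: SN-1:12, SN-2:20, SN-3:9, SN-4:11, SN-5:10, SN-6:11, SN-7:16 → nearest is SN-3
(-13, -1) — d to each: SN-1:7, SN-2:5, SN-3:13, SN-4:28, SN-5:28, SN-6:23, SN-7:25 → nearest is SN-2
(5, 14) — d to each: SN-1:22, SN-2:20, SN-3:6, SN-4:26, SN-5:10, SN-6:26, SN-7:7 → nearest is SN-3
(-15, 7) — d to each: SN-1:15, SN-2:3, SN-3:15, SN-4:30, SN-5:30, SN-6:25, SN-7:27 → nearest is SN-2
(12, 3) — d to each: SN-1:19, SN-2:27, SN-3:12, SN-4:15, SN-5:4, SN-6:15, SN-7:12 → nearest is SN-5
1 of the 7 points has SN-1 as nearest.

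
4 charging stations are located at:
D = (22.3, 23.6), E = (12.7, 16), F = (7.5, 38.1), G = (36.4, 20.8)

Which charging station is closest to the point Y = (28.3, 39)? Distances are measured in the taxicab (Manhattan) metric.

d(Y,D) = 6 + 15.4 = 21.4
d(Y,E) = 15.6 + 23 = 38.6
d(Y,F) = 20.8 + 0.9 = 21.7
d(Y,G) = 8.1 + 18.2 = 26.3
The smallest is to D, so Y lies in the Voronoi region of D.

D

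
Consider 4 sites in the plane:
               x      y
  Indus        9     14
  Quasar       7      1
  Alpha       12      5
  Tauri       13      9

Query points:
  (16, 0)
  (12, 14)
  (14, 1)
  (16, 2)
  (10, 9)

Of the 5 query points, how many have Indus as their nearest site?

(16, 0) — d² to each: Indus:245, Quasar:82, Alpha:41, Tauri:90 → nearest is Alpha
(12, 14) — d² to each: Indus:9, Quasar:194, Alpha:81, Tauri:26 → nearest is Indus
(14, 1) — d² to each: Indus:194, Quasar:49, Alpha:20, Tauri:65 → nearest is Alpha
(16, 2) — d² to each: Indus:193, Quasar:82, Alpha:25, Tauri:58 → nearest is Alpha
(10, 9) — d² to each: Indus:26, Quasar:73, Alpha:20, Tauri:9 → nearest is Tauri
1 of the 5 points has Indus as nearest.

1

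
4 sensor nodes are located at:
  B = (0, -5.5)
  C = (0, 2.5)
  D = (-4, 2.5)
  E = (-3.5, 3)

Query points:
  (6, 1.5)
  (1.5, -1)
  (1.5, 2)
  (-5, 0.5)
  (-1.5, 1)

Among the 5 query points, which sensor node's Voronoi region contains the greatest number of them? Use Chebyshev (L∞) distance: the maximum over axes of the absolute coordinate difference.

(6, 1.5) — d to each: B:7, C:6, D:10, E:9.5 → nearest is C
(1.5, -1) — d to each: B:4.5, C:3.5, D:5.5, E:5 → nearest is C
(1.5, 2) — d to each: B:7.5, C:1.5, D:5.5, E:5 → nearest is C
(-5, 0.5) — d to each: B:6, C:5, D:2, E:2.5 → nearest is D
(-1.5, 1) — d to each: B:6.5, C:1.5, D:2.5, E:2 → nearest is C
Tally — C:4, D:1. C captures the most (4).

C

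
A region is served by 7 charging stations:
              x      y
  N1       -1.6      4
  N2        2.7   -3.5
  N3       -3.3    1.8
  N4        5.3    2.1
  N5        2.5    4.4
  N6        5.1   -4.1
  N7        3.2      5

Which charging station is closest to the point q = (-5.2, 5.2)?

N1

Since √ is increasing, it suffices to compare squared distances:
|qN1|² = (-5.2−(-1.6))² + (5.2−4)² = 12.96 + 1.44 = 14.4
|qN2|² = (-5.2−2.7)² + (5.2−(-3.5))² = 62.41 + 75.69 = 138.1
|qN3|² = (-5.2−(-3.3))² + (5.2−1.8)² = 3.61 + 11.56 = 15.17
|qN4|² = (-5.2−5.3)² + (5.2−2.1)² = 110.25 + 9.61 = 119.86
|qN5|² = (-5.2−2.5)² + (5.2−4.4)² = 59.29 + 0.64 = 59.93
|qN6|² = (-5.2−5.1)² + (5.2−(-4.1))² = 106.09 + 86.49 = 192.58
|qN7|² = (-5.2−3.2)² + (5.2−5)² = 70.56 + 0.04 = 70.6
N1 is nearest.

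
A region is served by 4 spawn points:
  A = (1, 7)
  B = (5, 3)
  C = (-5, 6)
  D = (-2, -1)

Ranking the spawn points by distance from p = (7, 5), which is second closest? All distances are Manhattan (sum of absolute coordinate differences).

A

d(p,A) = |7−1| + |5−7| = 6 + 2 = 8
d(p,B) = |7−5| + |5−3| = 2 + 2 = 4
d(p,C) = |7−(-5)| + |5−6| = 12 + 1 = 13
d(p,D) = |7−(-2)| + |5−(-1)| = 9 + 6 = 15
Sorted ascending: B, A, C, … — the second-nearest is A.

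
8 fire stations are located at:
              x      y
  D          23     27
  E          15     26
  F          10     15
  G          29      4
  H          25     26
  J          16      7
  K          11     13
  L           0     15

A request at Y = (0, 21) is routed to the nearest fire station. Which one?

Squared Euclidean distances:
|YD|² = 529 + 36 = 565
|YE|² = 225 + 25 = 250
|YF|² = 100 + 36 = 136
|YG|² = 841 + 289 = 1130
|YH|² = 625 + 25 = 650
|YJ|² = 256 + 196 = 452
|YK|² = 121 + 64 = 185
|YL|² = 0 + 36 = 36
Minimum is at L.

L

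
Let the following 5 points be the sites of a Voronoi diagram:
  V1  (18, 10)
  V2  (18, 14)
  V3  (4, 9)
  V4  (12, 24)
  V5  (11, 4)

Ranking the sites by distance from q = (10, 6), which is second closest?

Squared Euclidean distances:
|qV1|² = (10−18)² + (6−10)² = 64 + 16 = 80
|qV2|² = (10−18)² + (6−14)² = 64 + 64 = 128
|qV3|² = (10−4)² + (6−9)² = 36 + 9 = 45
|qV4|² = (10−12)² + (6−24)² = 4 + 324 = 328
|qV5|² = (10−11)² + (6−4)² = 1 + 4 = 5
Sorted ascending: V5, V3, V1, … — the second-nearest is V3.

V3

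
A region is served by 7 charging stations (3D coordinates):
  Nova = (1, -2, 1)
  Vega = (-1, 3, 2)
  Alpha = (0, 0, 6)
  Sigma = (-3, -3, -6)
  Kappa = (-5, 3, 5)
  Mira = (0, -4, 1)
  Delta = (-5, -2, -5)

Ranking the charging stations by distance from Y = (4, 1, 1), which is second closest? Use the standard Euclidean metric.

Vega

Compare squared distances (the ordering matches that of the actual distances):
d²(Y, Nova) = (4−1)² + (1−(-2))² + (1−1)² = 9 + 9 + 0 = 18
d²(Y, Vega) = (4−(-1))² + (1−3)² + (1−2)² = 25 + 4 + 1 = 30
d²(Y, Alpha) = (4−0)² + (1−0)² + (1−6)² = 16 + 1 + 25 = 42
d²(Y, Sigma) = (4−(-3))² + (1−(-3))² + (1−(-6))² = 49 + 16 + 49 = 114
d²(Y, Kappa) = (4−(-5))² + (1−3)² + (1−5)² = 81 + 4 + 16 = 101
d²(Y, Mira) = (4−0)² + (1−(-4))² + (1−1)² = 16 + 25 + 0 = 41
d²(Y, Delta) = (4−(-5))² + (1−(-2))² + (1−(-5))² = 81 + 9 + 36 = 126
Sorted ascending: Nova, Vega, Mira, … — the second-nearest is Vega.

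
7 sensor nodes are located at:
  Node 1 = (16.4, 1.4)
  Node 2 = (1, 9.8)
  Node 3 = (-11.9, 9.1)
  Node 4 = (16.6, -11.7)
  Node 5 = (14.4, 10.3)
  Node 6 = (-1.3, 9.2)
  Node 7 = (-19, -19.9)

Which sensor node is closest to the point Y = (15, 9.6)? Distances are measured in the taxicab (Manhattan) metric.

Node 5

d(Y, Node 1) = |15−16.4| + |9.6−1.4| = 1.4 + 8.2 = 9.6
d(Y, Node 2) = |15−1| + |9.6−9.8| = 14 + 0.2 = 14.2
d(Y, Node 3) = |15−(-11.9)| + |9.6−9.1| = 26.9 + 0.5 = 27.4
d(Y, Node 4) = |15−16.6| + |9.6−(-11.7)| = 1.6 + 21.3 = 22.9
d(Y, Node 5) = |15−14.4| + |9.6−10.3| = 0.6 + 0.7 = 1.3
d(Y, Node 6) = |15−(-1.3)| + |9.6−9.2| = 16.3 + 0.4 = 16.7
d(Y, Node 7) = |15−(-19)| + |9.6−(-19.9)| = 34 + 29.5 = 63.5
The smallest is to Node 5, so Y lies in the Voronoi region of Node 5.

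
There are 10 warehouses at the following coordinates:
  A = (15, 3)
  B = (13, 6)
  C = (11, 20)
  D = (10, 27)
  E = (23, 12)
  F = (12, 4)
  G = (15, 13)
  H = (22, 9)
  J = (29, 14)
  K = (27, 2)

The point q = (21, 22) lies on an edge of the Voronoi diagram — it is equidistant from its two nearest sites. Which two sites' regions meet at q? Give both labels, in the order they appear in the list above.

C and E

Squared distances from q to each site:
|qA|² = 36 + 361 = 397
|qB|² = 64 + 256 = 320
|qC|² = 100 + 4 = 104
|qD|² = 121 + 25 = 146
|qE|² = 4 + 100 = 104
|qF|² = 81 + 324 = 405
|qG|² = 36 + 81 = 117
|qH|² = 1 + 169 = 170
|qJ|² = 64 + 64 = 128
|qK|² = 36 + 400 = 436
q is equidistant from C and E (both at squared distance 104), and every other site is strictly farther — so q lies on the C–E Voronoi edge.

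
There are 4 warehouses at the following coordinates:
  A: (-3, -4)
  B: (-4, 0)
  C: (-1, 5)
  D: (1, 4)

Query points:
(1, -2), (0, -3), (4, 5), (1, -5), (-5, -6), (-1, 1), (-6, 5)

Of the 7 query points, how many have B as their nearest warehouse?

1

(1, -2) — d² to each: A:20, B:29, C:53, D:36 → nearest is A
(0, -3) — d² to each: A:10, B:25, C:65, D:50 → nearest is A
(4, 5) — d² to each: A:130, B:89, C:25, D:10 → nearest is D
(1, -5) — d² to each: A:17, B:50, C:104, D:81 → nearest is A
(-5, -6) — d² to each: A:8, B:37, C:137, D:136 → nearest is A
(-1, 1) — d² to each: A:29, B:10, C:16, D:13 → nearest is B
(-6, 5) — d² to each: A:90, B:29, C:25, D:50 → nearest is C
1 of the 7 points has B as nearest.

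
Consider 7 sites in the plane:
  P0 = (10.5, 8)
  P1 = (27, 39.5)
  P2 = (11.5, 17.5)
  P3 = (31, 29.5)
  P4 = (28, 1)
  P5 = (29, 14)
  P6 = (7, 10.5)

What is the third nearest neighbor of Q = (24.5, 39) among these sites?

P2

Compare squared distances (the ordering matches that of the actual distances):
|QP0|² = (24.5−10.5)² + (39−8)² = 196 + 961 = 1157
|QP1|² = (24.5−27)² + (39−39.5)² = 6.25 + 0.25 = 6.5
|QP2|² = (24.5−11.5)² + (39−17.5)² = 169 + 462.25 = 631.25
|QP3|² = (24.5−31)² + (39−29.5)² = 42.25 + 90.25 = 132.5
|QP4|² = (24.5−28)² + (39−1)² = 12.25 + 1444 = 1456.25
|QP5|² = (24.5−29)² + (39−14)² = 20.25 + 625 = 645.25
|QP6|² = (24.5−7)² + (39−10.5)² = 306.25 + 812.25 = 1118.5
Sorted ascending: P1, P3, P2, P5, … — the third-nearest is P2.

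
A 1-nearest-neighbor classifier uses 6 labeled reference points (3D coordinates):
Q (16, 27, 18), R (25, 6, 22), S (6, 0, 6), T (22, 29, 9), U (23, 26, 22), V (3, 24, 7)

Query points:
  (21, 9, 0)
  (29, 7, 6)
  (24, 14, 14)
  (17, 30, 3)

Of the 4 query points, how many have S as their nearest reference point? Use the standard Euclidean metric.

1

(21, 9, 0) — d² to each: Q:673, R:509, S:342, T:482, U:777, V:598 → nearest is S
(29, 7, 6) — d² to each: Q:713, R:273, S:578, T:542, U:653, V:966 → nearest is R
(24, 14, 14) — d² to each: Q:249, R:129, S:584, T:254, U:209, V:590 → nearest is R
(17, 30, 3) — d² to each: Q:235, R:1001, S:1030, T:62, U:413, V:248 → nearest is T
1 of the 4 points has S as nearest.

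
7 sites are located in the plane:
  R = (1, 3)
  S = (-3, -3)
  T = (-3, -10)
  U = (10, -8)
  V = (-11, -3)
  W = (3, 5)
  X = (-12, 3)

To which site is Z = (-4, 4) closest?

Since √ is increasing, it suffices to compare squared distances:
|ZR|² = (-4−1)² + (4−3)² = 25 + 1 = 26
|ZS|² = (-4−(-3))² + (4−(-3))² = 1 + 49 = 50
|ZT|² = (-4−(-3))² + (4−(-10))² = 1 + 196 = 197
|ZU|² = (-4−10)² + (4−(-8))² = 196 + 144 = 340
|ZV|² = (-4−(-11))² + (4−(-3))² = 49 + 49 = 98
|ZW|² = (-4−3)² + (4−5)² = 49 + 1 = 50
|ZX|² = (-4−(-12))² + (4−3)² = 64 + 1 = 65
Minimum is at R.

R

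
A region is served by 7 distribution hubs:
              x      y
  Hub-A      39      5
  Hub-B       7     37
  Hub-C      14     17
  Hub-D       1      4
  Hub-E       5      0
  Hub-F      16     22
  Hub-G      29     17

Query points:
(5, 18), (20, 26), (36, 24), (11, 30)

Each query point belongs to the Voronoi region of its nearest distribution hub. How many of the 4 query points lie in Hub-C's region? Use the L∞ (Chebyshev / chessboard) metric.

1

(5, 18) — d to each: Hub-A:34, Hub-B:19, Hub-C:9, Hub-D:14, Hub-E:18, Hub-F:11, Hub-G:24 → nearest is Hub-C
(20, 26) — d to each: Hub-A:21, Hub-B:13, Hub-C:9, Hub-D:22, Hub-E:26, Hub-F:4, Hub-G:9 → nearest is Hub-F
(36, 24) — d to each: Hub-A:19, Hub-B:29, Hub-C:22, Hub-D:35, Hub-E:31, Hub-F:20, Hub-G:7 → nearest is Hub-G
(11, 30) — d to each: Hub-A:28, Hub-B:7, Hub-C:13, Hub-D:26, Hub-E:30, Hub-F:8, Hub-G:18 → nearest is Hub-B
1 of the 4 points has Hub-C as nearest.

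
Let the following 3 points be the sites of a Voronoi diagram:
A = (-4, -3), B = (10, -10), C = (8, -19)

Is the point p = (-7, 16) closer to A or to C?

Compare squared distances:
|pA|² = (-7−(-4))² + (16−(-3))² = 9 + 361 = 370
|pC|² = (-7−8)² + (16−(-19))² = 225 + 1225 = 1450
370 < 1450, so A is closer.

A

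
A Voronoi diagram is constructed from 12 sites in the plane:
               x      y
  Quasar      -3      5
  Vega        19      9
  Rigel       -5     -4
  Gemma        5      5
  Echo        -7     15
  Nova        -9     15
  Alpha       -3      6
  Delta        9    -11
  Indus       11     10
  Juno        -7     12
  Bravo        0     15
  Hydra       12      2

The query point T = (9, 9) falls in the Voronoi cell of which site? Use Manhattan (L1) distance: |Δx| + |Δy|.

d(T, Quasar) = 12 + 4 = 16
d(T, Vega) = 10 + 0 = 10
d(T, Rigel) = 14 + 13 = 27
d(T, Gemma) = 4 + 4 = 8
d(T, Echo) = 16 + 6 = 22
d(T, Nova) = 18 + 6 = 24
d(T, Alpha) = 12 + 3 = 15
d(T, Delta) = 0 + 20 = 20
d(T, Indus) = 2 + 1 = 3
d(T, Juno) = 16 + 3 = 19
d(T, Bravo) = 9 + 6 = 15
d(T, Hydra) = 3 + 7 = 10
Indus is nearest.

Indus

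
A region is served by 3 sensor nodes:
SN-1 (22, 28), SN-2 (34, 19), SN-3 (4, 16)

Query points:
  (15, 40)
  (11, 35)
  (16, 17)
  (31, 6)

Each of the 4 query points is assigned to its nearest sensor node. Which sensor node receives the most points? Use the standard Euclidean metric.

SN-1

(15, 40) — d² to each: SN-1:193, SN-2:802, SN-3:697 → nearest is SN-1
(11, 35) — d² to each: SN-1:170, SN-2:785, SN-3:410 → nearest is SN-1
(16, 17) — d² to each: SN-1:157, SN-2:328, SN-3:145 → nearest is SN-3
(31, 6) — d² to each: SN-1:565, SN-2:178, SN-3:829 → nearest is SN-2
Tally — SN-1:2, SN-2:1, SN-3:1. SN-1 captures the most (2).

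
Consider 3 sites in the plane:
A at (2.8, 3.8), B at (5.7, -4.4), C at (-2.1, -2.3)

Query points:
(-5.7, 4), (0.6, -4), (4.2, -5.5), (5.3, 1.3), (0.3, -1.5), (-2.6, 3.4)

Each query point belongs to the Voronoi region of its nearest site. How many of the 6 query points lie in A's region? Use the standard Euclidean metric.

(-5.7, 4) — d² to each: A:72.29, B:200.52, C:52.65 → nearest is C
(0.6, -4) — d² to each: A:65.68, B:26.17, C:10.18 → nearest is C
(4.2, -5.5) — d² to each: A:88.45, B:3.46, C:49.93 → nearest is B
(5.3, 1.3) — d² to each: A:12.5, B:32.65, C:67.72 → nearest is A
(0.3, -1.5) — d² to each: A:34.34, B:37.57, C:6.4 → nearest is C
(-2.6, 3.4) — d² to each: A:29.32, B:129.73, C:32.74 → nearest is A
2 of the 6 points have A as nearest.

2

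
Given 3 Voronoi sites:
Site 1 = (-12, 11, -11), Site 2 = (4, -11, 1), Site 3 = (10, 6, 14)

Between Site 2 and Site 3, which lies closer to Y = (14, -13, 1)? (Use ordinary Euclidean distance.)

Compare squared distances:
d²(Y, Site 2) = (14−4)² + (-13−(-11))² + (1−1)² = 100 + 4 + 0 = 104
d²(Y, Site 3) = (14−10)² + (-13−6)² + (1−14)² = 16 + 361 + 169 = 546
104 < 546, so Site 2 is closer.

Site 2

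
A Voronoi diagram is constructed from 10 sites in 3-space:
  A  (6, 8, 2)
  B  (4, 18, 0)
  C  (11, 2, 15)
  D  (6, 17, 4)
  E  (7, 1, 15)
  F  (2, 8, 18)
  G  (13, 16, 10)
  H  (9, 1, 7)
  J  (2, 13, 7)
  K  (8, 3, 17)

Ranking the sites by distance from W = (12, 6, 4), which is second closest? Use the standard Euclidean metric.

Since √ is increasing, it suffices to compare squared distances:
|WA|² = (12−6)² + (6−8)² + (4−2)² = 36 + 4 + 4 = 44
|WB|² = (12−4)² + (6−18)² + (4−0)² = 64 + 144 + 16 = 224
|WC|² = (12−11)² + (6−2)² + (4−15)² = 1 + 16 + 121 = 138
|WD|² = (12−6)² + (6−17)² + (4−4)² = 36 + 121 + 0 = 157
|WE|² = (12−7)² + (6−1)² + (4−15)² = 25 + 25 + 121 = 171
|WF|² = (12−2)² + (6−8)² + (4−18)² = 100 + 4 + 196 = 300
|WG|² = (12−13)² + (6−16)² + (4−10)² = 1 + 100 + 36 = 137
|WH|² = (12−9)² + (6−1)² + (4−7)² = 9 + 25 + 9 = 43
|WJ|² = (12−2)² + (6−13)² + (4−7)² = 100 + 49 + 9 = 158
|WK|² = (12−8)² + (6−3)² + (4−17)² = 16 + 9 + 169 = 194
Sorted ascending: H, A, G, … — the second-nearest is A.

A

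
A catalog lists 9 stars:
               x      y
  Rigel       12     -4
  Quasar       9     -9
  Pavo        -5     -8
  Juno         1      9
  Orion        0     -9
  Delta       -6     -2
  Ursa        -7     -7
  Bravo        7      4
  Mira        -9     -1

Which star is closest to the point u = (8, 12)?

Juno

Squared Euclidean distances:
d²(u, Rigel) = (8−12)² + (12−(-4))² = 16 + 256 = 272
d²(u, Quasar) = (8−9)² + (12−(-9))² = 1 + 441 = 442
d²(u, Pavo) = (8−(-5))² + (12−(-8))² = 169 + 400 = 569
d²(u, Juno) = (8−1)² + (12−9)² = 49 + 9 = 58
d²(u, Orion) = (8−0)² + (12−(-9))² = 64 + 441 = 505
d²(u, Delta) = (8−(-6))² + (12−(-2))² = 196 + 196 = 392
d²(u, Ursa) = (8−(-7))² + (12−(-7))² = 225 + 361 = 586
d²(u, Bravo) = (8−7)² + (12−4)² = 1 + 64 = 65
d²(u, Mira) = (8−(-9))² + (12−(-1))² = 289 + 169 = 458
The smallest is to Juno, so u lies in the Voronoi region of Juno.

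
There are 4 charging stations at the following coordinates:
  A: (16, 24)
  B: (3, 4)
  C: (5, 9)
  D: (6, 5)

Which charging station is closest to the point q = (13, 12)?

Compare squared distances (the ordering matches that of the actual distances):
|qA|² = (13−16)² + (12−24)² = 9 + 144 = 153
|qB|² = (13−3)² + (12−4)² = 100 + 64 = 164
|qC|² = (13−5)² + (12−9)² = 64 + 9 = 73
|qD|² = (13−6)² + (12−5)² = 49 + 49 = 98
The smallest is to C, so q lies in the Voronoi region of C.

C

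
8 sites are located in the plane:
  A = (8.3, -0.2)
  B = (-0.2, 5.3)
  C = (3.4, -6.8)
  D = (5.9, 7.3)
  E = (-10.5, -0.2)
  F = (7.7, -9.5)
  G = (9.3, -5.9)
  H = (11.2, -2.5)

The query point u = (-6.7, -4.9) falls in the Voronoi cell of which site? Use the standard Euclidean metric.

Squared Euclidean distances:
|uA|² = (-6.7−8.3)² + (-4.9−(-0.2))² = 225 + 22.09 = 247.09
|uB|² = (-6.7−(-0.2))² + (-4.9−5.3)² = 42.25 + 104.04 = 146.29
|uC|² = (-6.7−3.4)² + (-4.9−(-6.8))² = 102.01 + 3.61 = 105.62
|uD|² = (-6.7−5.9)² + (-4.9−7.3)² = 158.76 + 148.84 = 307.6
|uE|² = (-6.7−(-10.5))² + (-4.9−(-0.2))² = 14.44 + 22.09 = 36.53
|uF|² = (-6.7−7.7)² + (-4.9−(-9.5))² = 207.36 + 21.16 = 228.52
|uG|² = (-6.7−9.3)² + (-4.9−(-5.9))² = 256 + 1 = 257
|uH|² = (-6.7−11.2)² + (-4.9−(-2.5))² = 320.41 + 5.76 = 326.17
Minimum is at E.

E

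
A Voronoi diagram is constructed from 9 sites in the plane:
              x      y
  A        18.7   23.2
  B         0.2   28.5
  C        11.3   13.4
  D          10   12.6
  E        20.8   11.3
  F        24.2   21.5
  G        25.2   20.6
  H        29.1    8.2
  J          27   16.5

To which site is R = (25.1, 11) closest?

Since √ is increasing, it suffices to compare squared distances:
|RA|² = (25.1−18.7)² + (11−23.2)² = 40.96 + 148.84 = 189.8
|RB|² = (25.1−0.2)² + (11−28.5)² = 620.01 + 306.25 = 926.26
|RC|² = (25.1−11.3)² + (11−13.4)² = 190.44 + 5.76 = 196.2
|RD|² = (25.1−10)² + (11−12.6)² = 228.01 + 2.56 = 230.57
|RE|² = (25.1−20.8)² + (11−11.3)² = 18.49 + 0.09 = 18.58
|RF|² = (25.1−24.2)² + (11−21.5)² = 0.81 + 110.25 = 111.06
|RG|² = (25.1−25.2)² + (11−20.6)² = 0.01 + 92.16 = 92.17
|RH|² = (25.1−29.1)² + (11−8.2)² = 16 + 7.84 = 23.84
|RJ|² = (25.1−27)² + (11−16.5)² = 3.61 + 30.25 = 33.86
The smallest is to E, so R lies in the Voronoi region of E.

E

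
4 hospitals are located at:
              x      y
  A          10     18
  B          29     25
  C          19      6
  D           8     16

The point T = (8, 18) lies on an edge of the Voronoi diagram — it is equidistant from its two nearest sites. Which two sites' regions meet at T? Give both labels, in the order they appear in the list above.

A and D

Squared distances from T to each site:
|TA|² = (8−10)² + (18−18)² = 4 + 0 = 4
|TB|² = (8−29)² + (18−25)² = 441 + 49 = 490
|TC|² = (8−19)² + (18−6)² = 121 + 144 = 265
|TD|² = (8−8)² + (18−16)² = 0 + 4 = 4
T is equidistant from A and D (both at squared distance 4), and every other site is strictly farther — so T lies on the A–D Voronoi edge.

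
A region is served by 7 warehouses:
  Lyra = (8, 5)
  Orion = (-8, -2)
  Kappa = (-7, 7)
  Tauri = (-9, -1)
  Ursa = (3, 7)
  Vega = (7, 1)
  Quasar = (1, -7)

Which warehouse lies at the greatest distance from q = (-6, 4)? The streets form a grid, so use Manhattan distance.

d(q, Lyra) = 14 + 1 = 15
d(q, Orion) = 2 + 6 = 8
d(q, Kappa) = 1 + 3 = 4
d(q, Tauri) = 3 + 5 = 8
d(q, Ursa) = 9 + 3 = 12
d(q, Vega) = 13 + 3 = 16
d(q, Quasar) = 7 + 11 = 18
The largest is to Quasar.

Quasar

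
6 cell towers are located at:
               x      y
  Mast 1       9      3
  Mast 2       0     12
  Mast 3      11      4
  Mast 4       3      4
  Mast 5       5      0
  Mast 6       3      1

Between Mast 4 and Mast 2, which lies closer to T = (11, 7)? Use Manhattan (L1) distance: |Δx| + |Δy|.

Mast 4

d(T, Mast 4) = |11−3| + |7−4| = 8 + 3 = 11
d(T, Mast 2) = |11−0| + |7−12| = 11 + 5 = 16
11 < 16, so Mast 4 is closer.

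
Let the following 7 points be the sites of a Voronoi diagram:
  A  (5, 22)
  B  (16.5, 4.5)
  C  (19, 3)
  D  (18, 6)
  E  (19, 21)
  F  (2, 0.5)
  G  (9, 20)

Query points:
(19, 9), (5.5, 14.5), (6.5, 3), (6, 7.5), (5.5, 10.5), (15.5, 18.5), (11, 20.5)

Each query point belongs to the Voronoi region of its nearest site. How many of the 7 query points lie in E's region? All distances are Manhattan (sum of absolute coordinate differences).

1

(19, 9) — d to each: A:27, B:7, C:6, D:4, E:12, F:25.5, G:21 → nearest is D
(5.5, 14.5) — d to each: A:8, B:21, C:25, D:21, E:20, F:17.5, G:9 → nearest is A
(6.5, 3) — d to each: A:20.5, B:11.5, C:12.5, D:14.5, E:30.5, F:7, G:19.5 → nearest is F
(6, 7.5) — d to each: A:15.5, B:13.5, C:17.5, D:13.5, E:26.5, F:11, G:15.5 → nearest is F
(5.5, 10.5) — d to each: A:12, B:17, C:21, D:17, E:24, F:13.5, G:13 → nearest is A
(15.5, 18.5) — d to each: A:14, B:15, C:19, D:15, E:6, F:31.5, G:8 → nearest is E
(11, 20.5) — d to each: A:7.5, B:21.5, C:25.5, D:21.5, E:8.5, F:29, G:2.5 → nearest is G
1 of the 7 points has E as nearest.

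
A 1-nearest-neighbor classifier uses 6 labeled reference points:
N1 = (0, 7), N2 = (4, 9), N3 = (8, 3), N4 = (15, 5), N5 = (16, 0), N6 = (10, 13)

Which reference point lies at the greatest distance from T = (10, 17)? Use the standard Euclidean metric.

N5

Compare squared distances (the ordering matches that of the actual distances):
|TN1|² = (10−0)² + (17−7)² = 100 + 100 = 200
|TN2|² = (10−4)² + (17−9)² = 36 + 64 = 100
|TN3|² = (10−8)² + (17−3)² = 4 + 196 = 200
|TN4|² = (10−15)² + (17−5)² = 25 + 144 = 169
|TN5|² = (10−16)² + (17−0)² = 36 + 289 = 325
|TN6|² = (10−10)² + (17−13)² = 0 + 16 = 16
The largest is to N5.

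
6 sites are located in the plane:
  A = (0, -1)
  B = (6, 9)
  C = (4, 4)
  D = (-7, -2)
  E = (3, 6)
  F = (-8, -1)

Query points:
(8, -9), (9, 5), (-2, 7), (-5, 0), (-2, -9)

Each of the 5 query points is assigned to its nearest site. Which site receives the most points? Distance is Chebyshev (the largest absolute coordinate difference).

(8, -9) — d to each: A:8, B:18, C:13, D:15, E:15, F:16 → nearest is A
(9, 5) — d to each: A:9, B:4, C:5, D:16, E:6, F:17 → nearest is B
(-2, 7) — d to each: A:8, B:8, C:6, D:9, E:5, F:8 → nearest is E
(-5, 0) — d to each: A:5, B:11, C:9, D:2, E:8, F:3 → nearest is D
(-2, -9) — d to each: A:8, B:18, C:13, D:7, E:15, F:8 → nearest is D
Tally — A:1, B:1, D:2, E:1. D captures the most (2).

D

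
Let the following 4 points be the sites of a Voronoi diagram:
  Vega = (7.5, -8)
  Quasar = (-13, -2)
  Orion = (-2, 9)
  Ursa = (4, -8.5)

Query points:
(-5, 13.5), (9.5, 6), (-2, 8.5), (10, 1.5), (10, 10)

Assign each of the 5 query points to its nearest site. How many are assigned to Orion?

4

(-5, 13.5) — d² to each: Vega:618.5, Quasar:304.25, Orion:29.25, Ursa:565 → nearest is Orion
(9.5, 6) — d² to each: Vega:200, Quasar:570.25, Orion:141.25, Ursa:240.5 → nearest is Orion
(-2, 8.5) — d² to each: Vega:362.5, Quasar:231.25, Orion:0.25, Ursa:325 → nearest is Orion
(10, 1.5) — d² to each: Vega:96.5, Quasar:541.25, Orion:200.25, Ursa:136 → nearest is Vega
(10, 10) — d² to each: Vega:330.25, Quasar:673, Orion:145, Ursa:378.25 → nearest is Orion
4 of the 5 points have Orion as nearest.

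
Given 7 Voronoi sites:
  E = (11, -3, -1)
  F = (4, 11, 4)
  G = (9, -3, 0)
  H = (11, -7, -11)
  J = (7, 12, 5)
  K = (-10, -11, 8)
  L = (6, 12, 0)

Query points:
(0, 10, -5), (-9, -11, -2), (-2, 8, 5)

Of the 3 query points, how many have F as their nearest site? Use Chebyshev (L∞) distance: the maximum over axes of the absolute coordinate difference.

(0, 10, -5) — d to each: E:13, F:9, G:13, H:17, J:10, K:21, L:6 → nearest is L
(-9, -11, -2) — d to each: E:20, F:22, G:18, H:20, J:23, K:10, L:23 → nearest is K
(-2, 8, 5) — d to each: E:13, F:6, G:11, H:16, J:9, K:19, L:8 → nearest is F
1 of the 3 points has F as nearest.

1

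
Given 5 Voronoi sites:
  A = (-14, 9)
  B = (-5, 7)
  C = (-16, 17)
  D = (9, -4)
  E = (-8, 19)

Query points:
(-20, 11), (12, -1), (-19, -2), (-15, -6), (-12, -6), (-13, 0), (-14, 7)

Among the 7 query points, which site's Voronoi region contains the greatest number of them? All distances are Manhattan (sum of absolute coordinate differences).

(-20, 11) — d to each: A:8, B:19, C:10, D:44, E:20 → nearest is A
(12, -1) — d to each: A:36, B:25, C:46, D:6, E:40 → nearest is D
(-19, -2) — d to each: A:16, B:23, C:22, D:30, E:32 → nearest is A
(-15, -6) — d to each: A:16, B:23, C:24, D:26, E:32 → nearest is A
(-12, -6) — d to each: A:17, B:20, C:27, D:23, E:29 → nearest is A
(-13, 0) — d to each: A:10, B:15, C:20, D:26, E:24 → nearest is A
(-14, 7) — d to each: A:2, B:9, C:12, D:34, E:18 → nearest is A
Tally — A:6, D:1. A captures the most (6).

A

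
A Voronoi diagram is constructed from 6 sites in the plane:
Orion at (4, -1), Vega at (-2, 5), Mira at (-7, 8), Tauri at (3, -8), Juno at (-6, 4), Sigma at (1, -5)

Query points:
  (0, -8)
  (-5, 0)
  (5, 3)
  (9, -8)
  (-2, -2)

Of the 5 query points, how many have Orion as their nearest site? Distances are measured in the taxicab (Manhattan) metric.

(0, -8) — d to each: Orion:11, Vega:15, Mira:23, Tauri:3, Juno:18, Sigma:4 → nearest is Tauri
(-5, 0) — d to each: Orion:10, Vega:8, Mira:10, Tauri:16, Juno:5, Sigma:11 → nearest is Juno
(5, 3) — d to each: Orion:5, Vega:9, Mira:17, Tauri:13, Juno:12, Sigma:12 → nearest is Orion
(9, -8) — d to each: Orion:12, Vega:24, Mira:32, Tauri:6, Juno:27, Sigma:11 → nearest is Tauri
(-2, -2) — d to each: Orion:7, Vega:7, Mira:15, Tauri:11, Juno:10, Sigma:6 → nearest is Sigma
1 of the 5 points has Orion as nearest.

1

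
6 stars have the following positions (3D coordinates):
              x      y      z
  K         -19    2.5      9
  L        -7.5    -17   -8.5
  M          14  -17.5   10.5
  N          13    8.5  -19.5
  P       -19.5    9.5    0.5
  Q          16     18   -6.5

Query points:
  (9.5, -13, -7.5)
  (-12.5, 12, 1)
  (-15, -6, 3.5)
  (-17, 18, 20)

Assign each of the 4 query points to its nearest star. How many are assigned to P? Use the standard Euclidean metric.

(9.5, -13, -7.5) — d² to each: K:1324.75, L:306, M:364.5, N:618.5, P:1411.25, Q:1004.25 → nearest is L
(-12.5, 12, 1) — d² to each: K:196.5, L:956.25, M:1662.75, N:1082.75, P:55.5, Q:904.5 → nearest is P
(-15, -6, 3.5) — d² to each: K:118.5, L:321.25, M:1022.25, N:1523.25, P:269.5, Q:1637 → nearest is K
(-17, 18, 20) — d² to each: K:365.25, L:2127.5, M:2311.5, N:2550.5, P:458.75, Q:1791.25 → nearest is K
1 of the 4 points has P as nearest.

1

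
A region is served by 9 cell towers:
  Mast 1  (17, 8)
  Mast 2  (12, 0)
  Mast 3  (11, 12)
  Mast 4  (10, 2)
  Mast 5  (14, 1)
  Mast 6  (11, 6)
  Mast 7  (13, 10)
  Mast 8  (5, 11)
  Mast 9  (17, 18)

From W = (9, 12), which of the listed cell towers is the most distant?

Compare squared distances (the ordering matches that of the actual distances):
d²(W, Mast 1) = (9−17)² + (12−8)² = 64 + 16 = 80
d²(W, Mast 2) = (9−12)² + (12−0)² = 9 + 144 = 153
d²(W, Mast 3) = (9−11)² + (12−12)² = 4 + 0 = 4
d²(W, Mast 4) = (9−10)² + (12−2)² = 1 + 100 = 101
d²(W, Mast 5) = (9−14)² + (12−1)² = 25 + 121 = 146
d²(W, Mast 6) = (9−11)² + (12−6)² = 4 + 36 = 40
d²(W, Mast 7) = (9−13)² + (12−10)² = 16 + 4 = 20
d²(W, Mast 8) = (9−5)² + (12−11)² = 16 + 1 = 17
d²(W, Mast 9) = (9−17)² + (12−18)² = 64 + 36 = 100
The largest is to Mast 2.

Mast 2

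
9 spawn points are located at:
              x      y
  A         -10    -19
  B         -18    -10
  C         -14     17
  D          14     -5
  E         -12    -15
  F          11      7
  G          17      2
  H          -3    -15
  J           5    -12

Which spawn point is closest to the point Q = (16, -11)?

Compare squared distances (the ordering matches that of the actual distances):
|QA|² = 676 + 64 = 740
|QB|² = 1156 + 1 = 1157
|QC|² = 900 + 784 = 1684
|QD|² = 4 + 36 = 40
|QE|² = 784 + 16 = 800
|QF|² = 25 + 324 = 349
|QG|² = 1 + 169 = 170
|QH|² = 361 + 16 = 377
|QJ|² = 121 + 1 = 122
Minimum is at D.

D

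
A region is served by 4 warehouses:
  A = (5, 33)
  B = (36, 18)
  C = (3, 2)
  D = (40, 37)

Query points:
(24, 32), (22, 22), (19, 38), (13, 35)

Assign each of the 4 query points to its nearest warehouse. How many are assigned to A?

2

(24, 32) — d² to each: A:362, B:340, C:1341, D:281 → nearest is D
(22, 22) — d² to each: A:410, B:212, C:761, D:549 → nearest is B
(19, 38) — d² to each: A:221, B:689, C:1552, D:442 → nearest is A
(13, 35) — d² to each: A:68, B:818, C:1189, D:733 → nearest is A
2 of the 4 points have A as nearest.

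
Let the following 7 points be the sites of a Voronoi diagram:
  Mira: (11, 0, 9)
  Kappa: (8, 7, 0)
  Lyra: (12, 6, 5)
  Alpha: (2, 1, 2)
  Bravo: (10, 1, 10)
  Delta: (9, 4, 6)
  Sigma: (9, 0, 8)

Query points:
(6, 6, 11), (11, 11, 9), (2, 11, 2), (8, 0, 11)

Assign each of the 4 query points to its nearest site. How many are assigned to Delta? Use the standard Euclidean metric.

1

(6, 6, 11) — d² to each: Mira:65, Kappa:126, Lyra:72, Alpha:122, Bravo:42, Delta:38, Sigma:54 → nearest is Delta
(11, 11, 9) — d² to each: Mira:121, Kappa:106, Lyra:42, Alpha:230, Bravo:102, Delta:62, Sigma:126 → nearest is Lyra
(2, 11, 2) — d² to each: Mira:251, Kappa:56, Lyra:134, Alpha:100, Bravo:228, Delta:114, Sigma:206 → nearest is Kappa
(8, 0, 11) — d² to each: Mira:13, Kappa:170, Lyra:88, Alpha:118, Bravo:6, Delta:42, Sigma:10 → nearest is Bravo
1 of the 4 points has Delta as nearest.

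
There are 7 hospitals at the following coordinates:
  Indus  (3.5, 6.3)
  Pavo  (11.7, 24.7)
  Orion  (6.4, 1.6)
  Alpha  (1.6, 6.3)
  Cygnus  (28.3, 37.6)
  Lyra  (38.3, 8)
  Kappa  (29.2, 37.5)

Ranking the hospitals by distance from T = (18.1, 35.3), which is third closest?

Pavo

Compare squared distances (the ordering matches that of the actual distances):
d²(T, Indus) = (18.1−3.5)² + (35.3−6.3)² = 213.16 + 841 = 1054.16
d²(T, Pavo) = (18.1−11.7)² + (35.3−24.7)² = 40.96 + 112.36 = 153.32
d²(T, Orion) = (18.1−6.4)² + (35.3−1.6)² = 136.89 + 1135.69 = 1272.58
d²(T, Alpha) = (18.1−1.6)² + (35.3−6.3)² = 272.25 + 841 = 1113.25
d²(T, Cygnus) = (18.1−28.3)² + (35.3−37.6)² = 104.04 + 5.29 = 109.33
d²(T, Lyra) = (18.1−38.3)² + (35.3−8)² = 408.04 + 745.29 = 1153.33
d²(T, Kappa) = (18.1−29.2)² + (35.3−37.5)² = 123.21 + 4.84 = 128.05
Sorted ascending: Cygnus, Kappa, Pavo, Indus, … — the third-nearest is Pavo.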